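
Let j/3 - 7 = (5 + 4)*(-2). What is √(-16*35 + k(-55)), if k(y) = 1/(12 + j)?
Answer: I*√246981/21 ≈ 23.665*I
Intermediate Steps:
j = -33 (j = 21 + 3*((5 + 4)*(-2)) = 21 + 3*(9*(-2)) = 21 + 3*(-18) = 21 - 54 = -33)
k(y) = -1/21 (k(y) = 1/(12 - 33) = 1/(-21) = -1/21)
√(-16*35 + k(-55)) = √(-16*35 - 1/21) = √(-560 - 1/21) = √(-11761/21) = I*√246981/21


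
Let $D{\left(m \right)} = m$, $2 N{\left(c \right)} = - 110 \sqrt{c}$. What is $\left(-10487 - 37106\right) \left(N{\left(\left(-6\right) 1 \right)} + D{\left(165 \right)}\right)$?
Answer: $-7852845 + 2617615 i \sqrt{6} \approx -7.8528 \cdot 10^{6} + 6.4118 \cdot 10^{6} i$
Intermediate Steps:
$N{\left(c \right)} = - 55 \sqrt{c}$ ($N{\left(c \right)} = \frac{\left(-110\right) \sqrt{c}}{2} = - 55 \sqrt{c}$)
$\left(-10487 - 37106\right) \left(N{\left(\left(-6\right) 1 \right)} + D{\left(165 \right)}\right) = \left(-10487 - 37106\right) \left(- 55 \sqrt{\left(-6\right) 1} + 165\right) = - 47593 \left(- 55 \sqrt{-6} + 165\right) = - 47593 \left(- 55 i \sqrt{6} + 165\right) = - 47593 \left(165 - 55 i \sqrt{6}\right) = -7852845 + 2617615 i \sqrt{6}$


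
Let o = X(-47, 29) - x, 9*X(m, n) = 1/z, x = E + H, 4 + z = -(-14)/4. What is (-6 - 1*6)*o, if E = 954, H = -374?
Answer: 20888/3 ≈ 6962.7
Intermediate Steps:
z = -½ (z = -4 - (-14)/4 = -4 - 7*(-½) = -4 + 7/2 = -½ ≈ -0.50000)
x = 580 (x = 954 - 374 = 580)
X(m, n) = -2/9 (X(m, n) = 1/(9*(-½)) = (⅑)*(-2) = -2/9)
o = -5222/9 (o = -2/9 - 1*580 = -2/9 - 580 = -5222/9 ≈ -580.22)
(-6 - 1*6)*o = (-6 - 1*6)*(-5222/9) = (-6 - 6)*(-5222/9) = -12*(-5222/9) = 20888/3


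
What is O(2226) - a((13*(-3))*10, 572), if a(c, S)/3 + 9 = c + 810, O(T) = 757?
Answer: -476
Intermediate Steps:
a(c, S) = 2403 + 3*c (a(c, S) = -27 + 3*(c + 810) = -27 + 3*(810 + c) = -27 + (2430 + 3*c) = 2403 + 3*c)
O(2226) - a((13*(-3))*10, 572) = 757 - (2403 + 3*((13*(-3))*10)) = 757 - (2403 + 3*(-39*10)) = 757 - (2403 + 3*(-390)) = 757 - (2403 - 1170) = 757 - 1*1233 = 757 - 1233 = -476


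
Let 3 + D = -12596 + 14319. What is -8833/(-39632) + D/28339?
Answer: 318485427/1123131248 ≈ 0.28357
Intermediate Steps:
D = 1720 (D = -3 + (-12596 + 14319) = -3 + 1723 = 1720)
-8833/(-39632) + D/28339 = -8833/(-39632) + 1720/28339 = -8833*(-1/39632) + 1720*(1/28339) = 8833/39632 + 1720/28339 = 318485427/1123131248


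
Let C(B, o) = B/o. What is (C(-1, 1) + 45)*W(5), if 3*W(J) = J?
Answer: 220/3 ≈ 73.333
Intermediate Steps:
W(J) = J/3
(C(-1, 1) + 45)*W(5) = (-1/1 + 45)*((1/3)*5) = (-1*1 + 45)*(5/3) = (-1 + 45)*(5/3) = 44*(5/3) = 220/3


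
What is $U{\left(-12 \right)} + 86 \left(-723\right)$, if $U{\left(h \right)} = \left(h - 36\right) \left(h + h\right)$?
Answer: $-61026$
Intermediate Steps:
$U{\left(h \right)} = 2 h \left(-36 + h\right)$ ($U{\left(h \right)} = \left(-36 + h\right) 2 h = 2 h \left(-36 + h\right)$)
$U{\left(-12 \right)} + 86 \left(-723\right) = 2 \left(-12\right) \left(-36 - 12\right) + 86 \left(-723\right) = 2 \left(-12\right) \left(-48\right) - 62178 = 1152 - 62178 = -61026$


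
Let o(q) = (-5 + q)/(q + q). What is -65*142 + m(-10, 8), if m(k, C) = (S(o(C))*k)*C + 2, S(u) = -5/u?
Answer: -21284/3 ≈ -7094.7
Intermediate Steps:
o(q) = (-5 + q)/(2*q) (o(q) = (-5 + q)/((2*q)) = (-5 + q)*(1/(2*q)) = (-5 + q)/(2*q))
m(k, C) = 2 - 10*k*C²/(-5 + C) (m(k, C) = ((-5*2*C/(-5 + C))*k)*C + 2 = ((-10*C/(-5 + C))*k)*C + 2 = (-10*C*k/(-5 + C))*C + 2 = -10*k*C²/(-5 + C) + 2 = 2 - 10*k*C²/(-5 + C))
-65*142 + m(-10, 8) = -65*142 + 2*(-5 + 8 - 5*(-10)*8²)/(-5 + 8) = -9230 + 2*(-5 + 8 - 5*(-10)*64)/3 = -9230 + 2*(⅓)*(-5 + 8 + 3200) = -9230 + 2*(⅓)*3203 = -9230 + 6406/3 = -21284/3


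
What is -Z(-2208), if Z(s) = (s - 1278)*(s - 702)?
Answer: -10144260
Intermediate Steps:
Z(s) = (-1278 + s)*(-702 + s)
-Z(-2208) = -(897156 + (-2208)² - 1980*(-2208)) = -(897156 + 4875264 + 4371840) = -1*10144260 = -10144260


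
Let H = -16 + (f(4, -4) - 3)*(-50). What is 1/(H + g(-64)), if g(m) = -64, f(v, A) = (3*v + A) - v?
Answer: -1/130 ≈ -0.0076923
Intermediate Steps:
f(v, A) = A + 2*v (f(v, A) = (A + 3*v) - v = A + 2*v)
H = -66 (H = -16 + ((-4 + 2*4) - 3)*(-50) = -16 + ((-4 + 8) - 3)*(-50) = -16 + (4 - 3)*(-50) = -16 + 1*(-50) = -16 - 50 = -66)
1/(H + g(-64)) = 1/(-66 - 64) = 1/(-130) = -1/130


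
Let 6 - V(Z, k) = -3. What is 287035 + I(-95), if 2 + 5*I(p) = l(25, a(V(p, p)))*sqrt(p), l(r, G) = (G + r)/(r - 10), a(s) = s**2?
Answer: 1435173/5 + 106*I*sqrt(95)/75 ≈ 2.8703e+5 + 13.775*I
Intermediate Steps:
V(Z, k) = 9 (V(Z, k) = 6 - 1*(-3) = 6 + 3 = 9)
l(r, G) = (G + r)/(-10 + r)
I(p) = -2/5 + 106*sqrt(p)/75 (I(p) = -2/5 + (((9**2 + 25)/(-10 + 25))*sqrt(p))/5 = -2/5 + (((81 + 25)/15)*sqrt(p))/5 = -2/5 + (((1/15)*106)*sqrt(p))/5 = -2/5 + (106*sqrt(p)/15)/5 = -2/5 + 106*sqrt(p)/75)
287035 + I(-95) = 287035 + (-2/5 + 106*sqrt(-95)/75) = 287035 + (-2/5 + 106*(I*sqrt(95))/75) = 287035 + (-2/5 + 106*I*sqrt(95)/75) = 1435173/5 + 106*I*sqrt(95)/75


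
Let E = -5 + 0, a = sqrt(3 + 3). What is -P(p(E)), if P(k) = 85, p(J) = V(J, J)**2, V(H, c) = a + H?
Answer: -85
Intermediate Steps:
a = sqrt(6) ≈ 2.4495
E = -5
V(H, c) = H + sqrt(6) (V(H, c) = sqrt(6) + H = H + sqrt(6))
p(J) = (J + sqrt(6))**2
-P(p(E)) = -1*85 = -85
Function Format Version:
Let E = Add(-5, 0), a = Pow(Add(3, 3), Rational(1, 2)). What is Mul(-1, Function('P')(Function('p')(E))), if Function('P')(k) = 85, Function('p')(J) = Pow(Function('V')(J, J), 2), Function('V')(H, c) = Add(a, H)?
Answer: -85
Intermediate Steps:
a = Pow(6, Rational(1, 2)) ≈ 2.4495
E = -5
Function('V')(H, c) = Add(H, Pow(6, Rational(1, 2))) (Function('V')(H, c) = Add(Pow(6, Rational(1, 2)), H) = Add(H, Pow(6, Rational(1, 2))))
Function('p')(J) = Pow(Add(J, Pow(6, Rational(1, 2))), 2)
Mul(-1, Function('P')(Function('p')(E))) = Mul(-1, 85) = -85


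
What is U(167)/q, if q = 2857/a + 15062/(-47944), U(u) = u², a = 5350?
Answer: 1788384913900/14098577 ≈ 1.2685e+5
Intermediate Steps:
q = 14098577/64125100 (q = 2857/5350 + 15062/(-47944) = 2857*(1/5350) + 15062*(-1/47944) = 2857/5350 - 7531/23972 = 14098577/64125100 ≈ 0.21986)
U(167)/q = 167²/(14098577/64125100) = 27889*(64125100/14098577) = 1788384913900/14098577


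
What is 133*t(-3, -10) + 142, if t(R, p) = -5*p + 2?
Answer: 7058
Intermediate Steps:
t(R, p) = 2 - 5*p
133*t(-3, -10) + 142 = 133*(2 - 5*(-10)) + 142 = 133*(2 + 50) + 142 = 133*52 + 142 = 6916 + 142 = 7058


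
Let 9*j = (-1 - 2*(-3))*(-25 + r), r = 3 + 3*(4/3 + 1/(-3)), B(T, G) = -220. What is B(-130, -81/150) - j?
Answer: -1885/9 ≈ -209.44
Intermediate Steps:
r = 6 (r = 3 + 3*(4*(⅓) + 1*(-⅓)) = 3 + 3*(4/3 - ⅓) = 3 + 3*1 = 3 + 3 = 6)
j = -95/9 (j = ((-1 - 2*(-3))*(-25 + 6))/9 = ((-1 + 6)*(-19))/9 = (5*(-19))/9 = (⅑)*(-95) = -95/9 ≈ -10.556)
B(-130, -81/150) - j = -220 - 1*(-95/9) = -220 + 95/9 = -1885/9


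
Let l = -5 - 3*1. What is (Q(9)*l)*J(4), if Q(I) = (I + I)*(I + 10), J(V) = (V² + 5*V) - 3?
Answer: -90288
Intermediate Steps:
l = -8 (l = -5 - 3 = -8)
J(V) = -3 + V² + 5*V
Q(I) = 2*I*(10 + I) (Q(I) = (2*I)*(10 + I) = 2*I*(10 + I))
(Q(9)*l)*J(4) = ((2*9*(10 + 9))*(-8))*(-3 + 4² + 5*4) = ((2*9*19)*(-8))*(-3 + 16 + 20) = (342*(-8))*33 = -2736*33 = -90288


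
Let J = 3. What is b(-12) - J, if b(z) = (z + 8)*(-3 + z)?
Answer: 57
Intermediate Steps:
b(z) = (-3 + z)*(8 + z) (b(z) = (8 + z)*(-3 + z) = (-3 + z)*(8 + z))
b(-12) - J = (-24 + (-12)**2 + 5*(-12)) - 1*3 = (-24 + 144 - 60) - 3 = 60 - 3 = 57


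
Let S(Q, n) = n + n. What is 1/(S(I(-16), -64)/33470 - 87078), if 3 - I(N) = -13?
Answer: -16735/1457250394 ≈ -1.1484e-5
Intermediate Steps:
I(N) = 16 (I(N) = 3 - 1*(-13) = 3 + 13 = 16)
S(Q, n) = 2*n
1/(S(I(-16), -64)/33470 - 87078) = 1/((2*(-64))/33470 - 87078) = 1/(-128*1/33470 - 87078) = 1/(-64/16735 - 87078) = 1/(-1457250394/16735) = -16735/1457250394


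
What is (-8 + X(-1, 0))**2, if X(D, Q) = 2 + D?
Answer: 49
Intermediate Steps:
(-8 + X(-1, 0))**2 = (-8 + (2 - 1))**2 = (-8 + 1)**2 = (-7)**2 = 49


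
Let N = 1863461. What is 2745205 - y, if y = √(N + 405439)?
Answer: 2745205 - 30*√2521 ≈ 2.7437e+6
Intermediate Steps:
y = 30*√2521 (y = √(1863461 + 405439) = √2268900 = 30*√2521 ≈ 1506.3)
2745205 - y = 2745205 - 30*√2521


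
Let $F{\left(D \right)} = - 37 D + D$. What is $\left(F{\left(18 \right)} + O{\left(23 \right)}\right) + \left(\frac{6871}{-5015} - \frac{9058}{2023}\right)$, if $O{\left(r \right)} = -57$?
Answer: $- \frac{60603312}{85255} \approx -710.85$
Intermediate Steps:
$F{\left(D \right)} = - 36 D$
$\left(F{\left(18 \right)} + O{\left(23 \right)}\right) + \left(\frac{6871}{-5015} - \frac{9058}{2023}\right) = \left(\left(-36\right) 18 - 57\right) + \left(\frac{6871}{-5015} - \frac{9058}{2023}\right) = \left(-648 - 57\right) + \left(6871 \left(- \frac{1}{5015}\right) - \frac{1294}{289}\right) = -705 - \frac{498537}{85255} = - \frac{60603312}{85255}$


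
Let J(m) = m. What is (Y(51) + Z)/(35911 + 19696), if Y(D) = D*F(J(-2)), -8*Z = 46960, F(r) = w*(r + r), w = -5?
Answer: -4850/55607 ≈ -0.087219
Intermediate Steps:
F(r) = -10*r (F(r) = -5*(r + r) = -10*r)
Z = -5870 (Z = -⅛*46960 = -5870)
Y(D) = 20*D (Y(D) = D*(-10*(-2)) = D*20 = 20*D)
(Y(51) + Z)/(35911 + 19696) = (20*51 - 5870)/(35911 + 19696) = (1020 - 5870)/55607 = -4850*1/55607 = -4850/55607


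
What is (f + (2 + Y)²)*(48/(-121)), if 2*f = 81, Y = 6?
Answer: -456/11 ≈ -41.455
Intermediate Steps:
f = 81/2 (f = (½)*81 = 81/2 ≈ 40.500)
(f + (2 + Y)²)*(48/(-121)) = (81/2 + (2 + 6)²)*(48/(-121)) = (81/2 + 8²)*(48*(-1/121)) = (81/2 + 64)*(-48/121) = (209/2)*(-48/121) = -456/11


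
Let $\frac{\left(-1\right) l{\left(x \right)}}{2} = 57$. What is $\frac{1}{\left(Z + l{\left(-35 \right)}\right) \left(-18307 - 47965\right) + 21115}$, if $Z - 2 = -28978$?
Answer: $\frac{1}{1927873595} \approx 5.1871 \cdot 10^{-10}$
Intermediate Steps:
$Z = -28976$ ($Z = 2 - 28978 = -28976$)
$l{\left(x \right)} = -114$ ($l{\left(x \right)} = \left(-2\right) 57 = -114$)
$\frac{1}{\left(Z + l{\left(-35 \right)}\right) \left(-18307 - 47965\right) + 21115} = \frac{1}{\left(-28976 - 114\right) \left(-18307 - 47965\right) + 21115} = \frac{1}{\left(-29090\right) \left(-66272\right) + 21115} = \frac{1}{1927852480 + 21115} = \frac{1}{1927873595}$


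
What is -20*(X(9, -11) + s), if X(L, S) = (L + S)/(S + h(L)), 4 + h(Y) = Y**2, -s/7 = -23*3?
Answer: -318760/33 ≈ -9659.4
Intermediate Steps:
s = 483 (s = -(-161)*3 = -7*(-69) = 483)
h(Y) = -4 + Y**2
X(L, S) = (L + S)/(-4 + S + L**2) (X(L, S) = (L + S)/(S + (-4 + L**2)) = (L + S)/(-4 + S + L**2))
-20*(X(9, -11) + s) = -20*((9 - 11)/(-4 - 11 + 9**2) + 483) = -20*(-2/(-4 - 11 + 81) + 483) = -20*(-2/66 + 483) = -20*((1/66)*(-2) + 483) = -20*(-1/33 + 483) = -20*15938/33 = -318760/33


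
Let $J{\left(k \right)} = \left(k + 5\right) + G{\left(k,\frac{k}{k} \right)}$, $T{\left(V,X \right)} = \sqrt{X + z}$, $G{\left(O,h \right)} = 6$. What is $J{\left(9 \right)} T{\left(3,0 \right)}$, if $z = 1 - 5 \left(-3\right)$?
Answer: $80$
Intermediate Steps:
$z = 16$ ($z = 1 - -15 = 1 + 15 = 16$)
$T{\left(V,X \right)} = \sqrt{16 + X}$ ($T{\left(V,X \right)} = \sqrt{X + 16} = \sqrt{16 + X}$)
$J{\left(k \right)} = 11 + k$ ($J{\left(k \right)} = \left(k + 5\right) + 6 = \left(5 + k\right) + 6 = 11 + k$)
$J{\left(9 \right)} T{\left(3,0 \right)} = \left(11 + 9\right) \sqrt{16 + 0} = 20 \sqrt{16} = 20 \cdot 4 = 80$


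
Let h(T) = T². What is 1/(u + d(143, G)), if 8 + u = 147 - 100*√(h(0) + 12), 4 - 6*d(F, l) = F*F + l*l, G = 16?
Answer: -119202/390377689 + 7200*√3/390377689 ≈ -0.00027341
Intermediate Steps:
d(F, l) = ⅔ - F²/6 - l²/6 (d(F, l) = ⅔ - (F*F + l*l)/6 = ⅔ - (F² + l²)/6 = ⅔ + (-F²/6 - l²/6) = ⅔ - F²/6 - l²/6)
u = 139 - 200*√3 (u = -8 + (147 - 100*√(0² + 12)) = -8 + (147 - 100*√(0 + 12)) = -8 + (147 - 200*√3) = 139 - 200*√3 ≈ -207.41)
1/(u + d(143, G)) = 1/((139 - 200*√3) + (⅔ - ⅙*143² - ⅙*16²)) = 1/((139 - 200*√3) + (⅔ - ⅙*20449 - ⅙*256)) = 1/((139 - 200*√3) + (⅔ - 20449/6 - 128/3)) = 1/((139 - 200*√3) - 20701/6) = 1/(-19867/6 - 200*√3)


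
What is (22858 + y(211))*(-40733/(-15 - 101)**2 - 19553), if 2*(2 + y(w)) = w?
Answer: -12084449211623/26912 ≈ -4.4904e+8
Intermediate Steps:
y(w) = -2 + w/2
(22858 + y(211))*(-40733/(-15 - 101)**2 - 19553) = (22858 + (-2 + (1/2)*211))*(-40733/(-15 - 101)**2 - 19553) = (22858 + (-2 + 211/2))*(-40733/((-116)**2) - 19553) = (22858 + 207/2)*(-40733/13456 - 19553) = 45923*(-40733*1/13456 - 19553)/2 = 45923*(-40733/13456 - 19553)/2 = (45923/2)*(-263145901/13456) = -12084449211623/26912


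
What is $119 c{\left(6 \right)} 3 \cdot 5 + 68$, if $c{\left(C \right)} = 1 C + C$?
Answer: $21488$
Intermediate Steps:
$c{\left(C \right)} = 2 C$ ($c{\left(C \right)} = C + C = 2 C$)
$119 c{\left(6 \right)} 3 \cdot 5 + 68 = 119 \cdot 2 \cdot 6 \cdot 3 \cdot 5 + 68 = 119 \cdot 12 \cdot 3 \cdot 5 + 68 = 119 \cdot 36 \cdot 5 + 68 = 119 \cdot 180 + 68 = 21420 + 68 = 21488$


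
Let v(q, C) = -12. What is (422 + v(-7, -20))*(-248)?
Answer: -101680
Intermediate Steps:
(422 + v(-7, -20))*(-248) = (422 - 12)*(-248) = 410*(-248) = -101680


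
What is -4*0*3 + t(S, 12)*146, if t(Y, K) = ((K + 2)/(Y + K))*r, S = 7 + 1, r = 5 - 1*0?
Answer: 511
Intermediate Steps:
r = 5 (r = 5 + 0 = 5)
S = 8
t(Y, K) = 5*(2 + K)/(K + Y) (t(Y, K) = ((K + 2)/(Y + K))*5 = ((2 + K)/(K + Y))*5 = 5*(2 + K)/(K + Y))
-4*0*3 + t(S, 12)*146 = -4*0*3 + (5*(2 + 12)/(12 + 8))*146 = 0*3 + (5*14/20)*146 = 0 + (5*(1/20)*14)*146 = 0 + (7/2)*146 = 0 + 511 = 511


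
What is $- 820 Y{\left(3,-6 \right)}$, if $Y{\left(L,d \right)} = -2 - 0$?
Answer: $1640$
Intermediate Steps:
$Y{\left(L,d \right)} = -2$ ($Y{\left(L,d \right)} = -2 + 0 = -2$)
$- 820 Y{\left(3,-6 \right)} = \left(-820\right) \left(-2\right) = 1640$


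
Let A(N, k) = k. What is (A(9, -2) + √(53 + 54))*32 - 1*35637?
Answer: -35701 + 32*√107 ≈ -35370.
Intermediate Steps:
(A(9, -2) + √(53 + 54))*32 - 1*35637 = (-2 + √(53 + 54))*32 - 1*35637 = (-2 + √107)*32 - 35637 = (-64 + 32*√107) - 35637 = -35701 + 32*√107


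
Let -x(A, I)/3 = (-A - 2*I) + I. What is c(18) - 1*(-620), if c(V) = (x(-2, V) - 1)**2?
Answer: 2829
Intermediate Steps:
x(A, I) = 3*A + 3*I (x(A, I) = -3*((-A - 2*I) + I) = -3*(-A - I) = 3*A + 3*I)
c(V) = (-7 + 3*V)**2 (c(V) = ((3*(-2) + 3*V) - 1)**2 = ((-6 + 3*V) - 1)**2 = (-7 + 3*V)**2)
c(18) - 1*(-620) = (-7 + 3*18)**2 - 1*(-620) = (-7 + 54)**2 + 620 = 47**2 + 620 = 2209 + 620 = 2829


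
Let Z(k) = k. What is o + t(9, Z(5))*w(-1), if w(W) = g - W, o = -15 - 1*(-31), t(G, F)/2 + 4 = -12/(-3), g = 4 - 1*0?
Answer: 16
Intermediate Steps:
g = 4 (g = 4 + 0 = 4)
t(G, F) = 0 (t(G, F) = -8 + 2*(-12/(-3)) = -8 + 2*(-12*(-⅓)) = -8 + 2*4 = -8 + 8 = 0)
o = 16 (o = -15 + 31 = 16)
w(W) = 4 - W
o + t(9, Z(5))*w(-1) = 16 + 0*(4 - 1*(-1)) = 16 + 0*(4 + 1) = 16 + 0*5 = 16 + 0 = 16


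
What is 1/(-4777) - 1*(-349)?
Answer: 1667172/4777 ≈ 349.00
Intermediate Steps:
1/(-4777) - 1*(-349) = -1/4777 + 349 = 1667172/4777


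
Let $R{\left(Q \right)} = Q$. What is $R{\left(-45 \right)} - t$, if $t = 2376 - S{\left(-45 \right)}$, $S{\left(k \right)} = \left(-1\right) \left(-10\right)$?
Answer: $-2411$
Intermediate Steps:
$S{\left(k \right)} = 10$
$t = 2366$ ($t = 2376 - 10 = 2366$)
$R{\left(-45 \right)} - t = -45 - 2366 = -2411$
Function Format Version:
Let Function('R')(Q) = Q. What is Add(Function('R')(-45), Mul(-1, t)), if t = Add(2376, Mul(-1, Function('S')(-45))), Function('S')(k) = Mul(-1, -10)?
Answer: -2411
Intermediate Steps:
Function('S')(k) = 10
t = 2366 (t = Add(2376, Mul(-1, 10)) = Add(2376, -10) = 2366)
Add(Function('R')(-45), Mul(-1, t)) = Add(-45, Mul(-1, 2366)) = Add(-45, -2366) = -2411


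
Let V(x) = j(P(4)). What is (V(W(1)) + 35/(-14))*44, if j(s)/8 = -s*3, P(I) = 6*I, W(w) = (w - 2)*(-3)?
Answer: -25454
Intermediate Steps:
W(w) = 6 - 3*w (W(w) = (-2 + w)*(-3) = 6 - 3*w)
j(s) = -24*s (j(s) = 8*(-s*3) = 8*(-3*s) = -24*s)
V(x) = -576 (V(x) = -144*4 = -24*24 = -576)
(V(W(1)) + 35/(-14))*44 = (-576 + 35/(-14))*44 = (-576 + 35*(-1/14))*44 = (-576 - 5/2)*44 = -1157/2*44 = -25454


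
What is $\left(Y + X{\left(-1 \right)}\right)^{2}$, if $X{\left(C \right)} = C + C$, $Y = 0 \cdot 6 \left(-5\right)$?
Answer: $4$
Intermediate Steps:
$Y = 0$ ($Y = 0 \left(-5\right) = 0$)
$X{\left(C \right)} = 2 C$
$\left(Y + X{\left(-1 \right)}\right)^{2} = \left(0 + 2 \left(-1\right)\right)^{2} = \left(0 - 2\right)^{2} = \left(-2\right)^{2} = 4$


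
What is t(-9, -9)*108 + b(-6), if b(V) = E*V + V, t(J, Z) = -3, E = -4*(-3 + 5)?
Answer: -282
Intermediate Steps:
E = -8 (E = -4*2 = -8)
b(V) = -7*V (b(V) = -8*V + V = -7*V)
t(-9, -9)*108 + b(-6) = -3*108 - 7*(-6) = -324 + 42 = -282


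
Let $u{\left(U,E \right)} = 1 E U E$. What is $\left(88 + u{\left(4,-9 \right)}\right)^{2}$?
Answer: $169744$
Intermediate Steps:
$u{\left(U,E \right)} = U E^{2}$ ($u{\left(U,E \right)} = E E U = U E^{2}$)
$\left(88 + u{\left(4,-9 \right)}\right)^{2} = \left(88 + 4 \left(-9\right)^{2}\right)^{2} = \left(88 + 4 \cdot 81\right)^{2} = \left(88 + 324\right)^{2} = 412^{2} = 169744$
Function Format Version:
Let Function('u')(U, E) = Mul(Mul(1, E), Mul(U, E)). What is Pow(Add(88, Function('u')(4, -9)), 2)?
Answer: 169744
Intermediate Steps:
Function('u')(U, E) = Mul(U, Pow(E, 2)) (Function('u')(U, E) = Mul(E, Mul(E, U)) = Mul(U, Pow(E, 2)))
Pow(Add(88, Function('u')(4, -9)), 2) = Pow(Add(88, Mul(4, Pow(-9, 2))), 2) = Pow(Add(88, Mul(4, 81)), 2) = Pow(Add(88, 324), 2) = Pow(412, 2) = 169744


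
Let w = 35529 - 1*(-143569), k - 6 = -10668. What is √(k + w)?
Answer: 2*√42109 ≈ 410.41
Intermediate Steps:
k = -10662 (k = 6 - 10668 = -10662)
w = 179098 (w = 35529 + 143569 = 179098)
√(k + w) = √(-10662 + 179098) = √168436 = 2*√42109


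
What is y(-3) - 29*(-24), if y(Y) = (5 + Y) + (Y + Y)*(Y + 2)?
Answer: 704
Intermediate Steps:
y(Y) = 5 + Y + 2*Y*(2 + Y) (y(Y) = (5 + Y) + (2*Y)*(2 + Y) = (5 + Y) + 2*Y*(2 + Y) = 5 + Y + 2*Y*(2 + Y))
y(-3) - 29*(-24) = (5 + 2*(-3)² + 5*(-3)) - 29*(-24) = (5 + 2*9 - 15) + 696 = (5 + 18 - 15) + 696 = 8 + 696 = 704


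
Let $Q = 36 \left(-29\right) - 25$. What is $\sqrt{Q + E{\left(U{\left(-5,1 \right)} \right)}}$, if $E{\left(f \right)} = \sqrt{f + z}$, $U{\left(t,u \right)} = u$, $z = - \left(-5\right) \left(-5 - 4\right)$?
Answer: $\sqrt{-1069 + 2 i \sqrt{11}} \approx 0.1014 + 32.696 i$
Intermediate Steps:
$z = -45$ ($z = - \left(-5\right) \left(-9\right) = \left(-1\right) 45 = -45$)
$E{\left(f \right)} = \sqrt{-45 + f}$ ($E{\left(f \right)} = \sqrt{f - 45} = \sqrt{-45 + f}$)
$Q = -1069$ ($Q = -1044 - 25 = -1069$)
$\sqrt{Q + E{\left(U{\left(-5,1 \right)} \right)}} = \sqrt{-1069 + \sqrt{-45 + 1}} = \sqrt{-1069 + \sqrt{-44}} = \sqrt{-1069 + 2 i \sqrt{11}}$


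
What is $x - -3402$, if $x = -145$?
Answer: $3257$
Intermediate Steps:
$x - -3402 = -145 - -3402 = -145 + 3402 = 3257$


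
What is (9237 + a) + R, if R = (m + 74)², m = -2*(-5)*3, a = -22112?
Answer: -2059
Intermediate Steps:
m = 30 (m = 10*3 = 30)
R = 10816 (R = (30 + 74)² = 104² = 10816)
(9237 + a) + R = (9237 - 22112) + 10816 = -12875 + 10816 = -2059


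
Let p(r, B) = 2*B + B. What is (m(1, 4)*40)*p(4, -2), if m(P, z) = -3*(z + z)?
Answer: 5760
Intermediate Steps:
m(P, z) = -6*z
p(r, B) = 3*B
(m(1, 4)*40)*p(4, -2) = (-6*4*40)*(3*(-2)) = -24*40*(-6) = -960*(-6) = 5760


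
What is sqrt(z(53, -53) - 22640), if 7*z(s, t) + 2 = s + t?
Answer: I*sqrt(1109374)/7 ≈ 150.47*I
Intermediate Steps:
z(s, t) = -2/7 + s/7 + t/7 (z(s, t) = -2/7 + (s + t)/7 = -2/7 + (s/7 + t/7) = -2/7 + s/7 + t/7)
sqrt(z(53, -53) - 22640) = sqrt((-2/7 + (1/7)*53 + (1/7)*(-53)) - 22640) = sqrt((-2/7 + 53/7 - 53/7) - 22640) = sqrt(-2/7 - 22640) = sqrt(-158482/7) = I*sqrt(1109374)/7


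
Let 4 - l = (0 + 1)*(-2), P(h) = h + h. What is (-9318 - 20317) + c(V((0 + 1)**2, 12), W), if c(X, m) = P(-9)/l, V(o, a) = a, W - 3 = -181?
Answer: -29638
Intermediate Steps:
W = -178 (W = 3 - 181 = -178)
P(h) = 2*h
l = 6 (l = 4 - (0 + 1)*(-2) = 4 - (-2) = 4 - 1*(-2) = 4 + 2 = 6)
c(X, m) = -3 (c(X, m) = (2*(-9))/6 = -18*1/6 = -3)
(-9318 - 20317) + c(V((0 + 1)**2, 12), W) = (-9318 - 20317) - 3 = -29635 - 3 = -29638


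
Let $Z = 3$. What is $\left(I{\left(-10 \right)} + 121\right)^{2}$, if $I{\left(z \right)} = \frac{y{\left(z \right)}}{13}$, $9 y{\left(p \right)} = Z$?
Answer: $\frac{22278400}{1521} \approx 14647.0$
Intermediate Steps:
$y{\left(p \right)} = \frac{1}{3}$ ($y{\left(p \right)} = \frac{1}{9} \cdot 3 = \frac{1}{3}$)
$I{\left(z \right)} = \frac{1}{39}$ ($I{\left(z \right)} = \frac{1}{3 \cdot 13} = \frac{1}{3} \cdot \frac{1}{13} = \frac{1}{39}$)
$\left(I{\left(-10 \right)} + 121\right)^{2} = \left(\frac{1}{39} + 121\right)^{2} = \left(\frac{4720}{39}\right)^{2} = \frac{22278400}{1521}$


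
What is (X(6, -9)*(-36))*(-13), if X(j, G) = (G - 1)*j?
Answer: -28080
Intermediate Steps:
X(j, G) = j*(-1 + G) (X(j, G) = (-1 + G)*j = j*(-1 + G))
(X(6, -9)*(-36))*(-13) = ((6*(-1 - 9))*(-36))*(-13) = ((6*(-10))*(-36))*(-13) = -60*(-36)*(-13) = 2160*(-13) = -28080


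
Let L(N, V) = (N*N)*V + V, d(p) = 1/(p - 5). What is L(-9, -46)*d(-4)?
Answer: 3772/9 ≈ 419.11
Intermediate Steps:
d(p) = 1/(-5 + p)
L(N, V) = V + V*N² (L(N, V) = N²*V + V = V*N² + V = V + V*N²)
L(-9, -46)*d(-4) = (-46*(1 + (-9)²))/(-5 - 4) = -46*(1 + 81)/(-9) = -46*82*(-⅑) = -3772*(-⅑) = 3772/9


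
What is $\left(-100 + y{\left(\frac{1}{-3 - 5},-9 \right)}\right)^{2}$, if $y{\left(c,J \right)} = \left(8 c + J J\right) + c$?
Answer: $\frac{25921}{64} \approx 405.02$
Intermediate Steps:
$y{\left(c,J \right)} = J^{2} + 9 c$ ($y{\left(c,J \right)} = \left(8 c + J^{2}\right) + c = \left(J^{2} + 8 c\right) + c = J^{2} + 9 c$)
$\left(-100 + y{\left(\frac{1}{-3 - 5},-9 \right)}\right)^{2} = \left(-100 + \left(\left(-9\right)^{2} + \frac{9}{-3 - 5}\right)\right)^{2} = \left(-100 + \left(81 + \frac{9}{-8}\right)\right)^{2} = \left(-100 + \left(81 + 9 \left(- \frac{1}{8}\right)\right)\right)^{2} = \left(-100 + \left(81 - \frac{9}{8}\right)\right)^{2} = \left(-100 + \frac{639}{8}\right)^{2} = \left(- \frac{161}{8}\right)^{2} = \frac{25921}{64}$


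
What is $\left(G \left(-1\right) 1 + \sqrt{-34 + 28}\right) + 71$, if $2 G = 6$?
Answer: $68 + i \sqrt{6} \approx 68.0 + 2.4495 i$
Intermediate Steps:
$G = 3$ ($G = \frac{1}{2} \cdot 6 = 3$)
$\left(G \left(-1\right) 1 + \sqrt{-34 + 28}\right) + 71 = \left(3 \left(-1\right) 1 + \sqrt{-34 + 28}\right) + 71 = \left(\left(-3\right) 1 + \sqrt{-6}\right) + 71 = \left(-3 + i \sqrt{6}\right) + 71 = 68 + i \sqrt{6}$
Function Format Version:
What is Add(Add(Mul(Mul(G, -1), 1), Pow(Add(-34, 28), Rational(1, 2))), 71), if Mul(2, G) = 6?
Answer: Add(68, Mul(I, Pow(6, Rational(1, 2)))) ≈ Add(68.000, Mul(2.4495, I))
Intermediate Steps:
G = 3 (G = Mul(Rational(1, 2), 6) = 3)
Add(Add(Mul(Mul(G, -1), 1), Pow(Add(-34, 28), Rational(1, 2))), 71) = Add(Add(Mul(Mul(3, -1), 1), Pow(Add(-34, 28), Rational(1, 2))), 71) = Add(Add(Mul(-3, 1), Pow(-6, Rational(1, 2))), 71) = Add(Add(-3, Mul(I, Pow(6, Rational(1, 2)))), 71) = Add(68, Mul(I, Pow(6, Rational(1, 2))))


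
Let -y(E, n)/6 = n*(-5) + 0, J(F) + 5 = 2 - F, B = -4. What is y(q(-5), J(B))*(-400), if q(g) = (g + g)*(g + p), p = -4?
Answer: -12000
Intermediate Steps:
q(g) = 2*g*(-4 + g) (q(g) = (g + g)*(g - 4) = (2*g)*(-4 + g) = 2*g*(-4 + g))
J(F) = -3 - F (J(F) = -5 + (2 - F) = -3 - F)
y(E, n) = 30*n (y(E, n) = -6*(n*(-5) + 0) = -6*(-5*n + 0) = -(-30)*n = 30*n)
y(q(-5), J(B))*(-400) = (30*(-3 - 1*(-4)))*(-400) = (30*(-3 + 4))*(-400) = (30*1)*(-400) = 30*(-400) = -12000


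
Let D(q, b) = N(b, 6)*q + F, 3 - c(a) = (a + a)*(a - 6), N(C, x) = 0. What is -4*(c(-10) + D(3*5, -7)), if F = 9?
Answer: 1232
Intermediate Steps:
c(a) = 3 - 2*a*(-6 + a) (c(a) = 3 - (a + a)*(a - 6) = 3 - 2*a*(-6 + a))
D(q, b) = 9 (D(q, b) = 0*q + 9 = 0 + 9 = 9)
-4*(c(-10) + D(3*5, -7)) = -4*((3 - 2*(-10)**2 + 12*(-10)) + 9) = -4*((3 - 2*100 - 120) + 9) = -4*((3 - 200 - 120) + 9) = -4*(-317 + 9) = -4*(-308) = 1232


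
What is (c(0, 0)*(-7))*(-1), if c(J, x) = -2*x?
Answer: 0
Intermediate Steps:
(c(0, 0)*(-7))*(-1) = (-2*0*(-7))*(-1) = (0*(-7))*(-1) = 0*(-1) = 0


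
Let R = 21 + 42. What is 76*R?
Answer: 4788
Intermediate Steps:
R = 63
76*R = 76*63 = 4788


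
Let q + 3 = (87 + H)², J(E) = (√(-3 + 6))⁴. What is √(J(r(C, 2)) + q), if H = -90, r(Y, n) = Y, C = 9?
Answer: √15 ≈ 3.8730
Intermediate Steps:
J(E) = 9 (J(E) = (√3)⁴ = 9)
q = 6 (q = -3 + (87 - 90)² = -3 + (-3)² = -3 + 9 = 6)
√(J(r(C, 2)) + q) = √(9 + 6) = √15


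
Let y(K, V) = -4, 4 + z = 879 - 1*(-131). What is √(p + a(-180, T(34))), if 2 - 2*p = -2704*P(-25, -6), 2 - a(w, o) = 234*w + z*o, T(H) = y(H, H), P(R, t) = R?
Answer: √12347 ≈ 111.12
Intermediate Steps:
z = 1006 (z = -4 + (879 - 1*(-131)) = -4 + (879 + 131) = -4 + 1010 = 1006)
T(H) = -4
a(w, o) = 2 - 1006*o - 234*w (a(w, o) = 2 - (234*w + 1006*o) = 2 + (-1006*o - 234*w) = 2 - 1006*o - 234*w)
p = -33799 (p = 1 - (-1352)*(-25) = 1 - ½*67600 = 1 - 33800 = -33799)
√(p + a(-180, T(34))) = √(-33799 + (2 - 1006*(-4) - 234*(-180))) = √(-33799 + (2 + 4024 + 42120)) = √(-33799 + 46146) = √12347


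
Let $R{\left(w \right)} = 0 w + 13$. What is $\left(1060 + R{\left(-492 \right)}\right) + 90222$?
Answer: $91295$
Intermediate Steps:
$R{\left(w \right)} = 13$ ($R{\left(w \right)} = 0 + 13 = 13$)
$\left(1060 + R{\left(-492 \right)}\right) + 90222 = \left(1060 + 13\right) + 90222 = 1073 + 90222 = 91295$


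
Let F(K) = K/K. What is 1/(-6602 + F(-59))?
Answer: -1/6601 ≈ -0.00015149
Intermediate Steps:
F(K) = 1
1/(-6602 + F(-59)) = 1/(-6602 + 1) = 1/(-6601) = -1/6601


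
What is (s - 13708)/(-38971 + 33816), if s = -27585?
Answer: 41293/5155 ≈ 8.0103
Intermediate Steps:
(s - 13708)/(-38971 + 33816) = (-27585 - 13708)/(-38971 + 33816) = -41293/(-5155) = -41293*(-1/5155) = 41293/5155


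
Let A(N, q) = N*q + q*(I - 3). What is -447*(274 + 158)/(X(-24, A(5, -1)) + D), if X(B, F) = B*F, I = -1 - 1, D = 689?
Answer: -193104/689 ≈ -280.27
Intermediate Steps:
I = -2
A(N, q) = -5*q + N*q (A(N, q) = N*q + q*(-2 - 3) = N*q + q*(-5) = N*q - 5*q = -5*q + N*q)
-447*(274 + 158)/(X(-24, A(5, -1)) + D) = -447*(274 + 158)/(-(-24)*(-5 + 5) + 689) = -193104/(-(-24)*0 + 689) = -193104/(-24*0 + 689) = -193104/(0 + 689) = -193104/689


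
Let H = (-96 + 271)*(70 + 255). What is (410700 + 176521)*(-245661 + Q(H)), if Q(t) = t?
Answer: -110859103706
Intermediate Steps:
H = 56875 (H = 175*325 = 56875)
(410700 + 176521)*(-245661 + Q(H)) = (410700 + 176521)*(-245661 + 56875) = 587221*(-188786) = -110859103706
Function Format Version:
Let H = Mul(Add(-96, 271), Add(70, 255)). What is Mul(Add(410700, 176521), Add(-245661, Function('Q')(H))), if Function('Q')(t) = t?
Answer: -110859103706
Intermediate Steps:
H = 56875 (H = Mul(175, 325) = 56875)
Mul(Add(410700, 176521), Add(-245661, Function('Q')(H))) = Mul(Add(410700, 176521), Add(-245661, 56875)) = Mul(587221, -188786) = -110859103706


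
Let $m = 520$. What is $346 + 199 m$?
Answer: $103826$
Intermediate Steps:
$346 + 199 m = 346 + 199 \cdot 520 = 346 + 103480 = 103826$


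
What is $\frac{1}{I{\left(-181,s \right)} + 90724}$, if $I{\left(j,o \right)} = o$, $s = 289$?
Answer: $\frac{1}{91013} \approx 1.0987 \cdot 10^{-5}$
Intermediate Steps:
$\frac{1}{I{\left(-181,s \right)} + 90724} = \frac{1}{289 + 90724} = \frac{1}{91013}$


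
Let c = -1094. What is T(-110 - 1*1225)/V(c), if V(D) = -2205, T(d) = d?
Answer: 89/147 ≈ 0.60544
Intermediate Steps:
T(-110 - 1*1225)/V(c) = (-110 - 1*1225)/(-2205) = (-110 - 1225)*(-1/2205) = -1335*(-1/2205) = 89/147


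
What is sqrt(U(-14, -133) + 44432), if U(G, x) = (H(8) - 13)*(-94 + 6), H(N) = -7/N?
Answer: sqrt(45653) ≈ 213.67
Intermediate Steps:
U(G, x) = 1221 (U(G, x) = (-7/8 - 13)*(-94 + 6) = (-7*1/8 - 13)*(-88) = (-7/8 - 13)*(-88) = -111/8*(-88) = 1221)
sqrt(U(-14, -133) + 44432) = sqrt(1221 + 44432) = sqrt(45653)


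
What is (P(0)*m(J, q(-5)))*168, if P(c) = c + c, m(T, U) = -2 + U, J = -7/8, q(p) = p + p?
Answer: 0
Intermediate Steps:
q(p) = 2*p
J = -7/8 (J = -7*⅛ = -7/8 ≈ -0.87500)
P(c) = 2*c
(P(0)*m(J, q(-5)))*168 = ((2*0)*(-2 + 2*(-5)))*168 = (0*(-2 - 10))*168 = (0*(-12))*168 = 0*168 = 0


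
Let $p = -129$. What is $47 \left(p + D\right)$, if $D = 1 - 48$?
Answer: $-8272$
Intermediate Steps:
$D = -47$
$47 \left(p + D\right) = 47 \left(-129 - 47\right) = 47 \left(-176\right) = -8272$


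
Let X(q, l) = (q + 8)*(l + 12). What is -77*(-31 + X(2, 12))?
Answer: -16093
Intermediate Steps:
X(q, l) = (8 + q)*(12 + l)
-77*(-31 + X(2, 12)) = -77*(-31 + (96 + 8*12 + 12*2 + 12*2)) = -77*(-31 + (96 + 96 + 24 + 24)) = -77*(-31 + 240) = -77*209 = -16093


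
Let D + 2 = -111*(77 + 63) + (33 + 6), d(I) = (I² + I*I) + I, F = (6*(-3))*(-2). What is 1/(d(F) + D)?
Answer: -1/12875 ≈ -7.7670e-5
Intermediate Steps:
F = 36 (F = -18*(-2) = 36)
d(I) = I + 2*I² (d(I) = (I² + I²) + I = 2*I² + I = I + 2*I²)
D = -15503 (D = -2 + (-111*(77 + 63) + (33 + 6)) = -2 + (-111*140 + 39) = -2 + (-15540 + 39) = -2 - 15501 = -15503)
1/(d(F) + D) = 1/(36*(1 + 2*36) - 15503) = 1/(36*(1 + 72) - 15503) = 1/(36*73 - 15503) = 1/(2628 - 15503) = 1/(-12875) = -1/12875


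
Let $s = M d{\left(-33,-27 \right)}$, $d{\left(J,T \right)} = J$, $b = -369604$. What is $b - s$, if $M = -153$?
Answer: $-374653$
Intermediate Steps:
$s = 5049$ ($s = \left(-153\right) \left(-33\right) = 5049$)
$b - s = -369604 - 5049 = -374653$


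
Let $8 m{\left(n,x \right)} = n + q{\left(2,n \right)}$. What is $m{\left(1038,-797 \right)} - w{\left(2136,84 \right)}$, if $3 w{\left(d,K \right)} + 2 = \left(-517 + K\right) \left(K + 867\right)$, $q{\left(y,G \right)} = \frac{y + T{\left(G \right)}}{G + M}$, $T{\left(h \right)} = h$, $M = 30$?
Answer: $\frac{146734163}{1068} \approx 1.3739 \cdot 10^{5}$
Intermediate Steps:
$q{\left(y,G \right)} = \frac{G + y}{30 + G}$ ($q{\left(y,G \right)} = \frac{y + G}{G + 30} = \frac{G + y}{30 + G}$)
$w{\left(d,K \right)} = - \frac{2}{3} + \frac{\left(-517 + K\right) \left(867 + K\right)}{3}$ ($w{\left(d,K \right)} = - \frac{2}{3} + \frac{\left(-517 + K\right) \left(K + 867\right)}{3} = - \frac{2}{3} + \frac{\left(-517 + K\right) \left(867 + K\right)}{3}$)
$m{\left(n,x \right)} = \frac{n}{8} + \frac{2 + n}{8 \left(30 + n\right)}$ ($m{\left(n,x \right)} = \frac{n + \frac{n + 2}{30 + n}}{8} = \frac{n + \frac{2 + n}{30 + n}}{8} = \frac{n}{8} + \frac{2 + n}{8 \left(30 + n\right)}$)
$m{\left(1038,-797 \right)} - w{\left(2136,84 \right)} = \frac{2 + 1038 + 1038 \left(30 + 1038\right)}{8 \left(30 + 1038\right)} - \left(- \frac{448241}{3} + \frac{84^{2}}{3} + \frac{350}{3} \cdot 84\right) = \frac{2 + 1038 + 1038 \cdot 1068}{8 \cdot 1068} - \left(- \frac{448241}{3} + \frac{1}{3} \cdot 7056 + 9800\right) = \frac{1}{8} \cdot \frac{1}{1068} \left(2 + 1038 + 1108584\right) - \left(- \frac{448241}{3} + 2352 + 9800\right) = \frac{1}{8} \cdot \frac{1}{1068} \cdot 1109624 - - \frac{411785}{3} = \frac{138703}{1068} + \frac{411785}{3} = \frac{146734163}{1068}$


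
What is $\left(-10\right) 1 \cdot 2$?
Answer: $-20$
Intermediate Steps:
$\left(-10\right) 1 \cdot 2 = \left(-10\right) 2 = -20$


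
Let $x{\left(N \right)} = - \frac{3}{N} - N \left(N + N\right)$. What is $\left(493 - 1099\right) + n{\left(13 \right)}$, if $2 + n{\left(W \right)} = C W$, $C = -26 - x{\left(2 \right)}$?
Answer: $- \frac{1645}{2} \approx -822.5$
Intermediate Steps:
$x{\left(N \right)} = - \frac{3}{N} - 2 N^{2}$ ($x{\left(N \right)} = - \frac{3}{N} - N 2 N = - \frac{3}{N} - 2 N^{2}$)
$C = - \frac{33}{2}$ ($C = -26 - \frac{-3 - 2 \cdot 2^{3}}{2} = -26 - \frac{-3 - 16}{2} = -26 - \frac{1}{2} \left(-19\right) = -26 - - \frac{19}{2} = -26 + \frac{19}{2} = - \frac{33}{2} \approx -16.5$)
$n{\left(W \right)} = -2 - \frac{33 W}{2}$
$\left(493 - 1099\right) + n{\left(13 \right)} = \left(493 - 1099\right) - \frac{433}{2} = -606 - \frac{433}{2} = - \frac{1645}{2}$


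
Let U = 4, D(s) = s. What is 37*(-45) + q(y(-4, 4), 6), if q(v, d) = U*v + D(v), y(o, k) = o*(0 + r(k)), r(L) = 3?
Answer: -1725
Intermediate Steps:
y(o, k) = 3*o (y(o, k) = o*(0 + 3) = o*3 = 3*o)
q(v, d) = 5*v (q(v, d) = 4*v + v = 5*v)
37*(-45) + q(y(-4, 4), 6) = 37*(-45) + 5*(3*(-4)) = -1665 + 5*(-12) = -1665 - 60 = -1725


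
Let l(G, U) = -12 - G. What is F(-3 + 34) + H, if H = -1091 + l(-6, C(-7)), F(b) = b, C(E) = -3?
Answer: -1066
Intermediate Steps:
H = -1097 (H = -1091 + (-12 - 1*(-6)) = -1091 + (-12 + 6) = -1091 - 6 = -1097)
F(-3 + 34) + H = (-3 + 34) - 1097 = 31 - 1097 = -1066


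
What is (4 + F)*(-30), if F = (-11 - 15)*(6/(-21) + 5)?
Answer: 24900/7 ≈ 3557.1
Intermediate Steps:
F = -858/7 (F = -26*(6*(-1/21) + 5) = -26*(-2/7 + 5) = -26*33/7 = -858/7 ≈ -122.57)
(4 + F)*(-30) = (4 - 858/7)*(-30) = -830/7*(-30) = 24900/7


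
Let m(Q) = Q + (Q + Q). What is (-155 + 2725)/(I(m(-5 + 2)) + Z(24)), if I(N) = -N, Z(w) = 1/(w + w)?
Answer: 123360/433 ≈ 284.90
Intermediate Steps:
Z(w) = 1/(2*w)
m(Q) = 3*Q (m(Q) = Q + 2*Q = 3*Q)
(-155 + 2725)/(I(m(-5 + 2)) + Z(24)) = (-155 + 2725)/(-3*(-5 + 2) + (½)/24) = 2570/(-3*(-3) + (½)*(1/24)) = 2570/(-1*(-9) + 1/48) = 2570/(9 + 1/48) = 2570/(433/48) = 2570*(48/433) = 123360/433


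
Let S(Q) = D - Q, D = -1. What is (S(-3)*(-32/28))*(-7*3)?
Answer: 48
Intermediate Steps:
S(Q) = -1 - Q
(S(-3)*(-32/28))*(-7*3) = ((-1 - 1*(-3))*(-32/28))*(-7*3) = ((-1 + 3)*(-32*1/28))*(-21) = (2*(-8/7))*(-21) = -16/7*(-21) = 48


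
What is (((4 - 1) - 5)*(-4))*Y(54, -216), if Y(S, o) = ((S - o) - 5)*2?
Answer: 4240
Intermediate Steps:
Y(S, o) = -10 - 2*o + 2*S (Y(S, o) = (-5 + S - o)*2 = -10 - 2*o + 2*S)
(((4 - 1) - 5)*(-4))*Y(54, -216) = (((4 - 1) - 5)*(-4))*(-10 - 2*(-216) + 2*54) = ((3 - 5)*(-4))*(-10 + 432 + 108) = -2*(-4)*530 = 8*530 = 4240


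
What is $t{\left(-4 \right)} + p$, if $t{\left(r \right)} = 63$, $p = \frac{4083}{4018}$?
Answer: $\frac{257217}{4018} \approx 64.016$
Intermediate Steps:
$p = \frac{4083}{4018}$ ($p = 4083 \cdot \frac{1}{4018} = \frac{4083}{4018} \approx 1.0162$)
$t{\left(-4 \right)} + p = 63 + \frac{4083}{4018} = \frac{257217}{4018}$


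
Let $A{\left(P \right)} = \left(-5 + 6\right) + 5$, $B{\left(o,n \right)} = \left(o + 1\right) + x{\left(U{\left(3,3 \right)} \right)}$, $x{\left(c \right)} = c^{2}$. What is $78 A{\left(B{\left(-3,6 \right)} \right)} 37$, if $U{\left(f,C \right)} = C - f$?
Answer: $17316$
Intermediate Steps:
$B{\left(o,n \right)} = 1 + o$ ($B{\left(o,n \right)} = \left(o + 1\right) + \left(3 - 3\right)^{2} = \left(1 + o\right) + \left(3 - 3\right)^{2} = \left(1 + o\right) + 0^{2} = \left(1 + o\right) + 0 = 1 + o$)
$A{\left(P \right)} = 6$ ($A{\left(P \right)} = 1 + 5 = 6$)
$78 A{\left(B{\left(-3,6 \right)} \right)} 37 = 78 \cdot 6 \cdot 37 = 468 \cdot 37 = 17316$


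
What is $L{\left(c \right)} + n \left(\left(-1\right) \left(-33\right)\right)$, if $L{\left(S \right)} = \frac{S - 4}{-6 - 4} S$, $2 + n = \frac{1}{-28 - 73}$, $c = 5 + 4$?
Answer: $- \frac{14307}{202} \approx -70.827$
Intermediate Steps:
$c = 9$
$n = - \frac{203}{101}$ ($n = -2 + \frac{1}{-28 - 73} = -2 + \frac{1}{-101} = -2 - \frac{1}{101} = - \frac{203}{101} \approx -2.0099$)
$L{\left(S \right)} = S \left(\frac{2}{5} - \frac{S}{10}\right)$ ($L{\left(S \right)} = \frac{-4 + S}{-10} S = \left(-4 + S\right) \left(- \frac{1}{10}\right) S = \left(\frac{2}{5} - \frac{S}{10}\right) S = S \left(\frac{2}{5} - \frac{S}{10}\right)$)
$L{\left(c \right)} + n \left(\left(-1\right) \left(-33\right)\right) = \frac{1}{10} \cdot 9 \left(4 - 9\right) - \frac{203 \left(\left(-1\right) \left(-33\right)\right)}{101} = \frac{1}{10} \cdot 9 \left(4 - 9\right) - \frac{6699}{101} = \frac{1}{10} \cdot 9 \left(-5\right) - \frac{6699}{101} = - \frac{9}{2} - \frac{6699}{101} = - \frac{14307}{202}$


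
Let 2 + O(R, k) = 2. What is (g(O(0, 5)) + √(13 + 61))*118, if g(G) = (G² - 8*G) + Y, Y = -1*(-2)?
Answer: 236 + 118*√74 ≈ 1251.1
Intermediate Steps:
Y = 2
O(R, k) = 0 (O(R, k) = -2 + 2 = 0)
g(G) = 2 + G² - 8*G (g(G) = (G² - 8*G) + 2 = 2 + G² - 8*G)
(g(O(0, 5)) + √(13 + 61))*118 = ((2 + 0² - 8*0) + √(13 + 61))*118 = ((2 + 0 + 0) + √74)*118 = (2 + √74)*118 = 236 + 118*√74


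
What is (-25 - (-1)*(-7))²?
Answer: 1024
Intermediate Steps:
(-25 - (-1)*(-7))² = (-25 - 1*7)² = (-25 - 7)² = (-32)² = 1024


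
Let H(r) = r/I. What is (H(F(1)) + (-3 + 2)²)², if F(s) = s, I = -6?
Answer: 25/36 ≈ 0.69444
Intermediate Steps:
H(r) = -r/6 (H(r) = r/(-6) = r*(-⅙) = -r/6)
(H(F(1)) + (-3 + 2)²)² = (-⅙*1 + (-3 + 2)²)² = (-⅙ + (-1)²)² = (-⅙ + 1)² = (⅚)² = 25/36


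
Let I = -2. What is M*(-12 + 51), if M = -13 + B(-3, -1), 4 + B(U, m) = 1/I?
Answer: -1365/2 ≈ -682.50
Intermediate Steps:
B(U, m) = -9/2 (B(U, m) = -4 + 1/(-2) = -4 - ½ = -9/2)
M = -35/2 (M = -13 - 9/2 = -35/2 ≈ -17.500)
M*(-12 + 51) = -35*(-12 + 51)/2 = -35/2*39 = -1365/2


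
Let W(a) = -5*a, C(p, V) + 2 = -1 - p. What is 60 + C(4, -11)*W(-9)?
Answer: -255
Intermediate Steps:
C(p, V) = -3 - p (C(p, V) = -2 + (-1 - p) = -3 - p)
60 + C(4, -11)*W(-9) = 60 + (-3 - 1*4)*(-5*(-9)) = 60 + (-3 - 4)*45 = 60 - 7*45 = 60 - 315 = -255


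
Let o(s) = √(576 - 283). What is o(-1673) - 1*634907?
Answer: -634907 + √293 ≈ -6.3489e+5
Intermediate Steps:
o(s) = √293
o(-1673) - 1*634907 = √293 - 1*634907 = √293 - 634907 = -634907 + √293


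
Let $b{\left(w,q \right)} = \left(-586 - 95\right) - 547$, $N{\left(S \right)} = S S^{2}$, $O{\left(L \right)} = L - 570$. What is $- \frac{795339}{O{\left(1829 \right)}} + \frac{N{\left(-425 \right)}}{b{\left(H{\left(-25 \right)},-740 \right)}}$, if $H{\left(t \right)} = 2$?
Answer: $\frac{95671245583}{1546052} \approx 61881.0$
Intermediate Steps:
$O{\left(L \right)} = -570 + L$ ($O{\left(L \right)} = L - 570 = -570 + L$)
$N{\left(S \right)} = S^{3}$
$b{\left(w,q \right)} = -1228$ ($b{\left(w,q \right)} = -681 - 547 = -1228$)
$- \frac{795339}{O{\left(1829 \right)}} + \frac{N{\left(-425 \right)}}{b{\left(H{\left(-25 \right)},-740 \right)}} = - \frac{795339}{-570 + 1829} + \frac{\left(-425\right)^{3}}{-1228} = - \frac{795339}{1259} - - \frac{76765625}{1228} = \left(-795339\right) \frac{1}{1259} + \frac{76765625}{1228} = - \frac{795339}{1259} + \frac{76765625}{1228} = \frac{95671245583}{1546052}$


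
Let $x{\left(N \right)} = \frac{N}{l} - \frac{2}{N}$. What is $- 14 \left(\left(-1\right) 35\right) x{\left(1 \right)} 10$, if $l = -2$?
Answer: $-12250$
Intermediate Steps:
$x{\left(N \right)} = - \frac{2}{N} - \frac{N}{2}$ ($x{\left(N \right)} = \frac{N}{-2} - \frac{2}{N} = N \left(- \frac{1}{2}\right) - \frac{2}{N} = - \frac{N}{2} - \frac{2}{N} = - \frac{2}{N} - \frac{N}{2}$)
$- 14 \left(\left(-1\right) 35\right) x{\left(1 \right)} 10 = - 14 \left(\left(-1\right) 35\right) \left(- \frac{2}{1} - \frac{1}{2}\right) 10 = \left(-14\right) \left(-35\right) \left(\left(-2\right) 1 - \frac{1}{2}\right) 10 = 490 \left(-2 - \frac{1}{2}\right) 10 = 490 \left(\left(- \frac{5}{2}\right) 10\right) = 490 \left(-25\right) = -12250$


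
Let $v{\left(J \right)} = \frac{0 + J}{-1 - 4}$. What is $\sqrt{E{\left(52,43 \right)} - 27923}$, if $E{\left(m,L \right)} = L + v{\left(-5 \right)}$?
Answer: $i \sqrt{27879} \approx 166.97 i$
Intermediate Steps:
$v{\left(J \right)} = - \frac{J}{5}$ ($v{\left(J \right)} = \frac{J}{-5} = J \left(- \frac{1}{5}\right) = - \frac{J}{5}$)
$E{\left(m,L \right)} = 1 + L$ ($E{\left(m,L \right)} = L - -1 = L + 1 = 1 + L$)
$\sqrt{E{\left(52,43 \right)} - 27923} = \sqrt{\left(1 + 43\right) - 27923} = \sqrt{44 - 27923} = \sqrt{-27879} = i \sqrt{27879}$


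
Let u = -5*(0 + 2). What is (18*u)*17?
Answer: -3060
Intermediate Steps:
u = -10 (u = -5*2 = -10)
(18*u)*17 = (18*(-10))*17 = -180*17 = -3060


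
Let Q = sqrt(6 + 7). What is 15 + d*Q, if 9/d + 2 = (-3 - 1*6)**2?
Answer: 15 + 9*sqrt(13)/79 ≈ 15.411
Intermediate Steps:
Q = sqrt(13) ≈ 3.6056
d = 9/79 (d = 9/(-2 + (-3 - 1*6)**2) = 9/(-2 + (-3 - 6)**2) = 9/(-2 + (-9)**2) = 9/(-2 + 81) = 9/79 ≈ 0.11392)
15 + d*Q = 15 + 9*sqrt(13)/79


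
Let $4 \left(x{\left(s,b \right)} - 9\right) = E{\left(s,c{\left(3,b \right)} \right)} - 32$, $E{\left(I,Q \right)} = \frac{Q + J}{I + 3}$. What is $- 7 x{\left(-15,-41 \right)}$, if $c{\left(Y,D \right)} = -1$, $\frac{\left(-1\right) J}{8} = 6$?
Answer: $- \frac{679}{48} \approx -14.146$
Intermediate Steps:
$J = -48$ ($J = \left(-8\right) 6 = -48$)
$E{\left(I,Q \right)} = \frac{-48 + Q}{3 + I}$ ($E{\left(I,Q \right)} = \frac{Q - 48}{I + 3} = \frac{-48 + Q}{3 + I}$)
$x{\left(s,b \right)} = 1 - \frac{49}{4 \left(3 + s\right)}$ ($x{\left(s,b \right)} = 9 + \frac{\frac{-48 - 1}{3 + s} - 32}{4} = 9 + \frac{\frac{1}{3 + s} \left(-49\right) - 32}{4} = 9 + \frac{- \frac{49}{3 + s} - 32}{4} = 9 + \frac{-32 - \frac{49}{3 + s}}{4} = 9 - \left(8 + \frac{49}{4 \left(3 + s\right)}\right) = 1 - \frac{49}{4 \left(3 + s\right)}$)
$- 7 x{\left(-15,-41 \right)} = - 7 \frac{- \frac{37}{4} - 15}{3 - 15} = - 7 \frac{1}{-12} \left(- \frac{97}{4}\right) = - 7 \left(\left(- \frac{1}{12}\right) \left(- \frac{97}{4}\right)\right) = \left(-7\right) \frac{97}{48} = - \frac{679}{48}$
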